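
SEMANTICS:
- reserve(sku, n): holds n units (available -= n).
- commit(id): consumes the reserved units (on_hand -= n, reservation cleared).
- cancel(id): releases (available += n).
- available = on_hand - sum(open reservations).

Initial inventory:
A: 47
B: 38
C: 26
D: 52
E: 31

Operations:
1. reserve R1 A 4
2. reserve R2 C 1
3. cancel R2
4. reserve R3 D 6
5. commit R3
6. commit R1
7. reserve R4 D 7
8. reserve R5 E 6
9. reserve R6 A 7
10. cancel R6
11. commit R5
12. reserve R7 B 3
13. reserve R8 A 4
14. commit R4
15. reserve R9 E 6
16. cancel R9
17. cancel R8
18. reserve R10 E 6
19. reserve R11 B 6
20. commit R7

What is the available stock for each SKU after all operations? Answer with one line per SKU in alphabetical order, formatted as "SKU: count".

Answer: A: 43
B: 29
C: 26
D: 39
E: 19

Derivation:
Step 1: reserve R1 A 4 -> on_hand[A=47 B=38 C=26 D=52 E=31] avail[A=43 B=38 C=26 D=52 E=31] open={R1}
Step 2: reserve R2 C 1 -> on_hand[A=47 B=38 C=26 D=52 E=31] avail[A=43 B=38 C=25 D=52 E=31] open={R1,R2}
Step 3: cancel R2 -> on_hand[A=47 B=38 C=26 D=52 E=31] avail[A=43 B=38 C=26 D=52 E=31] open={R1}
Step 4: reserve R3 D 6 -> on_hand[A=47 B=38 C=26 D=52 E=31] avail[A=43 B=38 C=26 D=46 E=31] open={R1,R3}
Step 5: commit R3 -> on_hand[A=47 B=38 C=26 D=46 E=31] avail[A=43 B=38 C=26 D=46 E=31] open={R1}
Step 6: commit R1 -> on_hand[A=43 B=38 C=26 D=46 E=31] avail[A=43 B=38 C=26 D=46 E=31] open={}
Step 7: reserve R4 D 7 -> on_hand[A=43 B=38 C=26 D=46 E=31] avail[A=43 B=38 C=26 D=39 E=31] open={R4}
Step 8: reserve R5 E 6 -> on_hand[A=43 B=38 C=26 D=46 E=31] avail[A=43 B=38 C=26 D=39 E=25] open={R4,R5}
Step 9: reserve R6 A 7 -> on_hand[A=43 B=38 C=26 D=46 E=31] avail[A=36 B=38 C=26 D=39 E=25] open={R4,R5,R6}
Step 10: cancel R6 -> on_hand[A=43 B=38 C=26 D=46 E=31] avail[A=43 B=38 C=26 D=39 E=25] open={R4,R5}
Step 11: commit R5 -> on_hand[A=43 B=38 C=26 D=46 E=25] avail[A=43 B=38 C=26 D=39 E=25] open={R4}
Step 12: reserve R7 B 3 -> on_hand[A=43 B=38 C=26 D=46 E=25] avail[A=43 B=35 C=26 D=39 E=25] open={R4,R7}
Step 13: reserve R8 A 4 -> on_hand[A=43 B=38 C=26 D=46 E=25] avail[A=39 B=35 C=26 D=39 E=25] open={R4,R7,R8}
Step 14: commit R4 -> on_hand[A=43 B=38 C=26 D=39 E=25] avail[A=39 B=35 C=26 D=39 E=25] open={R7,R8}
Step 15: reserve R9 E 6 -> on_hand[A=43 B=38 C=26 D=39 E=25] avail[A=39 B=35 C=26 D=39 E=19] open={R7,R8,R9}
Step 16: cancel R9 -> on_hand[A=43 B=38 C=26 D=39 E=25] avail[A=39 B=35 C=26 D=39 E=25] open={R7,R8}
Step 17: cancel R8 -> on_hand[A=43 B=38 C=26 D=39 E=25] avail[A=43 B=35 C=26 D=39 E=25] open={R7}
Step 18: reserve R10 E 6 -> on_hand[A=43 B=38 C=26 D=39 E=25] avail[A=43 B=35 C=26 D=39 E=19] open={R10,R7}
Step 19: reserve R11 B 6 -> on_hand[A=43 B=38 C=26 D=39 E=25] avail[A=43 B=29 C=26 D=39 E=19] open={R10,R11,R7}
Step 20: commit R7 -> on_hand[A=43 B=35 C=26 D=39 E=25] avail[A=43 B=29 C=26 D=39 E=19] open={R10,R11}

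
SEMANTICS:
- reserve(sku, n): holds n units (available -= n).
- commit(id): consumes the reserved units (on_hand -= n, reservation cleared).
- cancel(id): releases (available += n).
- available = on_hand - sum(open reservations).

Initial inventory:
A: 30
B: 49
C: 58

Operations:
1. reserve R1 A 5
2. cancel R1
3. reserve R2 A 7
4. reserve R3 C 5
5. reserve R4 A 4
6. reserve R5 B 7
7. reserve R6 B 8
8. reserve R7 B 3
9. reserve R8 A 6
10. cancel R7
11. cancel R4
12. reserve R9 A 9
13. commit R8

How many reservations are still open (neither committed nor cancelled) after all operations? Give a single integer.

Answer: 5

Derivation:
Step 1: reserve R1 A 5 -> on_hand[A=30 B=49 C=58] avail[A=25 B=49 C=58] open={R1}
Step 2: cancel R1 -> on_hand[A=30 B=49 C=58] avail[A=30 B=49 C=58] open={}
Step 3: reserve R2 A 7 -> on_hand[A=30 B=49 C=58] avail[A=23 B=49 C=58] open={R2}
Step 4: reserve R3 C 5 -> on_hand[A=30 B=49 C=58] avail[A=23 B=49 C=53] open={R2,R3}
Step 5: reserve R4 A 4 -> on_hand[A=30 B=49 C=58] avail[A=19 B=49 C=53] open={R2,R3,R4}
Step 6: reserve R5 B 7 -> on_hand[A=30 B=49 C=58] avail[A=19 B=42 C=53] open={R2,R3,R4,R5}
Step 7: reserve R6 B 8 -> on_hand[A=30 B=49 C=58] avail[A=19 B=34 C=53] open={R2,R3,R4,R5,R6}
Step 8: reserve R7 B 3 -> on_hand[A=30 B=49 C=58] avail[A=19 B=31 C=53] open={R2,R3,R4,R5,R6,R7}
Step 9: reserve R8 A 6 -> on_hand[A=30 B=49 C=58] avail[A=13 B=31 C=53] open={R2,R3,R4,R5,R6,R7,R8}
Step 10: cancel R7 -> on_hand[A=30 B=49 C=58] avail[A=13 B=34 C=53] open={R2,R3,R4,R5,R6,R8}
Step 11: cancel R4 -> on_hand[A=30 B=49 C=58] avail[A=17 B=34 C=53] open={R2,R3,R5,R6,R8}
Step 12: reserve R9 A 9 -> on_hand[A=30 B=49 C=58] avail[A=8 B=34 C=53] open={R2,R3,R5,R6,R8,R9}
Step 13: commit R8 -> on_hand[A=24 B=49 C=58] avail[A=8 B=34 C=53] open={R2,R3,R5,R6,R9}
Open reservations: ['R2', 'R3', 'R5', 'R6', 'R9'] -> 5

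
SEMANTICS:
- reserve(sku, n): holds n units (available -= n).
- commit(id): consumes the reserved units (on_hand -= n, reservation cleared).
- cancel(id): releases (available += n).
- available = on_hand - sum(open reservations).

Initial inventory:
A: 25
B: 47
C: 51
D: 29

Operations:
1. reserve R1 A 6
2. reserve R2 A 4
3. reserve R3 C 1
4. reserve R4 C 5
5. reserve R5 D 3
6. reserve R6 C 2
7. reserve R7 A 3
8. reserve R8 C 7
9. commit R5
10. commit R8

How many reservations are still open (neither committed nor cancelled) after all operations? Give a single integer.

Answer: 6

Derivation:
Step 1: reserve R1 A 6 -> on_hand[A=25 B=47 C=51 D=29] avail[A=19 B=47 C=51 D=29] open={R1}
Step 2: reserve R2 A 4 -> on_hand[A=25 B=47 C=51 D=29] avail[A=15 B=47 C=51 D=29] open={R1,R2}
Step 3: reserve R3 C 1 -> on_hand[A=25 B=47 C=51 D=29] avail[A=15 B=47 C=50 D=29] open={R1,R2,R3}
Step 4: reserve R4 C 5 -> on_hand[A=25 B=47 C=51 D=29] avail[A=15 B=47 C=45 D=29] open={R1,R2,R3,R4}
Step 5: reserve R5 D 3 -> on_hand[A=25 B=47 C=51 D=29] avail[A=15 B=47 C=45 D=26] open={R1,R2,R3,R4,R5}
Step 6: reserve R6 C 2 -> on_hand[A=25 B=47 C=51 D=29] avail[A=15 B=47 C=43 D=26] open={R1,R2,R3,R4,R5,R6}
Step 7: reserve R7 A 3 -> on_hand[A=25 B=47 C=51 D=29] avail[A=12 B=47 C=43 D=26] open={R1,R2,R3,R4,R5,R6,R7}
Step 8: reserve R8 C 7 -> on_hand[A=25 B=47 C=51 D=29] avail[A=12 B=47 C=36 D=26] open={R1,R2,R3,R4,R5,R6,R7,R8}
Step 9: commit R5 -> on_hand[A=25 B=47 C=51 D=26] avail[A=12 B=47 C=36 D=26] open={R1,R2,R3,R4,R6,R7,R8}
Step 10: commit R8 -> on_hand[A=25 B=47 C=44 D=26] avail[A=12 B=47 C=36 D=26] open={R1,R2,R3,R4,R6,R7}
Open reservations: ['R1', 'R2', 'R3', 'R4', 'R6', 'R7'] -> 6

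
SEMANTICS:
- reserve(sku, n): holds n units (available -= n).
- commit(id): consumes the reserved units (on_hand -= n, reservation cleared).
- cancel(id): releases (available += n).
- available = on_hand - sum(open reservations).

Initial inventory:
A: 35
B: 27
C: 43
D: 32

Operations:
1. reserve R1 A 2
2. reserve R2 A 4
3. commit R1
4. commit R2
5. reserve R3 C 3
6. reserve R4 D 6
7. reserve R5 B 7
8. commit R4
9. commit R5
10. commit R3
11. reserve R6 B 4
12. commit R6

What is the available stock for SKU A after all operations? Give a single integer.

Step 1: reserve R1 A 2 -> on_hand[A=35 B=27 C=43 D=32] avail[A=33 B=27 C=43 D=32] open={R1}
Step 2: reserve R2 A 4 -> on_hand[A=35 B=27 C=43 D=32] avail[A=29 B=27 C=43 D=32] open={R1,R2}
Step 3: commit R1 -> on_hand[A=33 B=27 C=43 D=32] avail[A=29 B=27 C=43 D=32] open={R2}
Step 4: commit R2 -> on_hand[A=29 B=27 C=43 D=32] avail[A=29 B=27 C=43 D=32] open={}
Step 5: reserve R3 C 3 -> on_hand[A=29 B=27 C=43 D=32] avail[A=29 B=27 C=40 D=32] open={R3}
Step 6: reserve R4 D 6 -> on_hand[A=29 B=27 C=43 D=32] avail[A=29 B=27 C=40 D=26] open={R3,R4}
Step 7: reserve R5 B 7 -> on_hand[A=29 B=27 C=43 D=32] avail[A=29 B=20 C=40 D=26] open={R3,R4,R5}
Step 8: commit R4 -> on_hand[A=29 B=27 C=43 D=26] avail[A=29 B=20 C=40 D=26] open={R3,R5}
Step 9: commit R5 -> on_hand[A=29 B=20 C=43 D=26] avail[A=29 B=20 C=40 D=26] open={R3}
Step 10: commit R3 -> on_hand[A=29 B=20 C=40 D=26] avail[A=29 B=20 C=40 D=26] open={}
Step 11: reserve R6 B 4 -> on_hand[A=29 B=20 C=40 D=26] avail[A=29 B=16 C=40 D=26] open={R6}
Step 12: commit R6 -> on_hand[A=29 B=16 C=40 D=26] avail[A=29 B=16 C=40 D=26] open={}
Final available[A] = 29

Answer: 29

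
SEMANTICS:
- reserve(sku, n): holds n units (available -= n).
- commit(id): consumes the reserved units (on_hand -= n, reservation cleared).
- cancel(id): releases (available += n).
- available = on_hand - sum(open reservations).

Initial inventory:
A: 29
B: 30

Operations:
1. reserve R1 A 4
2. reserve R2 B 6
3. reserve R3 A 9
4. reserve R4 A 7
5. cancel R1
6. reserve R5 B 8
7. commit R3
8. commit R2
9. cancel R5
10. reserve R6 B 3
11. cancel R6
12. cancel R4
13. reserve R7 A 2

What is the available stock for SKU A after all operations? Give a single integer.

Answer: 18

Derivation:
Step 1: reserve R1 A 4 -> on_hand[A=29 B=30] avail[A=25 B=30] open={R1}
Step 2: reserve R2 B 6 -> on_hand[A=29 B=30] avail[A=25 B=24] open={R1,R2}
Step 3: reserve R3 A 9 -> on_hand[A=29 B=30] avail[A=16 B=24] open={R1,R2,R3}
Step 4: reserve R4 A 7 -> on_hand[A=29 B=30] avail[A=9 B=24] open={R1,R2,R3,R4}
Step 5: cancel R1 -> on_hand[A=29 B=30] avail[A=13 B=24] open={R2,R3,R4}
Step 6: reserve R5 B 8 -> on_hand[A=29 B=30] avail[A=13 B=16] open={R2,R3,R4,R5}
Step 7: commit R3 -> on_hand[A=20 B=30] avail[A=13 B=16] open={R2,R4,R5}
Step 8: commit R2 -> on_hand[A=20 B=24] avail[A=13 B=16] open={R4,R5}
Step 9: cancel R5 -> on_hand[A=20 B=24] avail[A=13 B=24] open={R4}
Step 10: reserve R6 B 3 -> on_hand[A=20 B=24] avail[A=13 B=21] open={R4,R6}
Step 11: cancel R6 -> on_hand[A=20 B=24] avail[A=13 B=24] open={R4}
Step 12: cancel R4 -> on_hand[A=20 B=24] avail[A=20 B=24] open={}
Step 13: reserve R7 A 2 -> on_hand[A=20 B=24] avail[A=18 B=24] open={R7}
Final available[A] = 18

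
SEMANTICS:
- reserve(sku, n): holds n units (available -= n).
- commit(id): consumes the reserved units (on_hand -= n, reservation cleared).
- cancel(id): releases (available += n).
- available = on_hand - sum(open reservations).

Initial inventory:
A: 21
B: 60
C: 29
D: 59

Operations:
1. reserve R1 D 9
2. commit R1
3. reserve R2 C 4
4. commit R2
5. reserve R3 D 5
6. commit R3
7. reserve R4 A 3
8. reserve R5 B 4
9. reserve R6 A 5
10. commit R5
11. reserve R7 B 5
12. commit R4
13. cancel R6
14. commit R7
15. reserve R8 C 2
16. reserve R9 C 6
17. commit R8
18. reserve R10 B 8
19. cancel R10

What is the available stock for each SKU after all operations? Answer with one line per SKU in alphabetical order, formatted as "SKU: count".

Step 1: reserve R1 D 9 -> on_hand[A=21 B=60 C=29 D=59] avail[A=21 B=60 C=29 D=50] open={R1}
Step 2: commit R1 -> on_hand[A=21 B=60 C=29 D=50] avail[A=21 B=60 C=29 D=50] open={}
Step 3: reserve R2 C 4 -> on_hand[A=21 B=60 C=29 D=50] avail[A=21 B=60 C=25 D=50] open={R2}
Step 4: commit R2 -> on_hand[A=21 B=60 C=25 D=50] avail[A=21 B=60 C=25 D=50] open={}
Step 5: reserve R3 D 5 -> on_hand[A=21 B=60 C=25 D=50] avail[A=21 B=60 C=25 D=45] open={R3}
Step 6: commit R3 -> on_hand[A=21 B=60 C=25 D=45] avail[A=21 B=60 C=25 D=45] open={}
Step 7: reserve R4 A 3 -> on_hand[A=21 B=60 C=25 D=45] avail[A=18 B=60 C=25 D=45] open={R4}
Step 8: reserve R5 B 4 -> on_hand[A=21 B=60 C=25 D=45] avail[A=18 B=56 C=25 D=45] open={R4,R5}
Step 9: reserve R6 A 5 -> on_hand[A=21 B=60 C=25 D=45] avail[A=13 B=56 C=25 D=45] open={R4,R5,R6}
Step 10: commit R5 -> on_hand[A=21 B=56 C=25 D=45] avail[A=13 B=56 C=25 D=45] open={R4,R6}
Step 11: reserve R7 B 5 -> on_hand[A=21 B=56 C=25 D=45] avail[A=13 B=51 C=25 D=45] open={R4,R6,R7}
Step 12: commit R4 -> on_hand[A=18 B=56 C=25 D=45] avail[A=13 B=51 C=25 D=45] open={R6,R7}
Step 13: cancel R6 -> on_hand[A=18 B=56 C=25 D=45] avail[A=18 B=51 C=25 D=45] open={R7}
Step 14: commit R7 -> on_hand[A=18 B=51 C=25 D=45] avail[A=18 B=51 C=25 D=45] open={}
Step 15: reserve R8 C 2 -> on_hand[A=18 B=51 C=25 D=45] avail[A=18 B=51 C=23 D=45] open={R8}
Step 16: reserve R9 C 6 -> on_hand[A=18 B=51 C=25 D=45] avail[A=18 B=51 C=17 D=45] open={R8,R9}
Step 17: commit R8 -> on_hand[A=18 B=51 C=23 D=45] avail[A=18 B=51 C=17 D=45] open={R9}
Step 18: reserve R10 B 8 -> on_hand[A=18 B=51 C=23 D=45] avail[A=18 B=43 C=17 D=45] open={R10,R9}
Step 19: cancel R10 -> on_hand[A=18 B=51 C=23 D=45] avail[A=18 B=51 C=17 D=45] open={R9}

Answer: A: 18
B: 51
C: 17
D: 45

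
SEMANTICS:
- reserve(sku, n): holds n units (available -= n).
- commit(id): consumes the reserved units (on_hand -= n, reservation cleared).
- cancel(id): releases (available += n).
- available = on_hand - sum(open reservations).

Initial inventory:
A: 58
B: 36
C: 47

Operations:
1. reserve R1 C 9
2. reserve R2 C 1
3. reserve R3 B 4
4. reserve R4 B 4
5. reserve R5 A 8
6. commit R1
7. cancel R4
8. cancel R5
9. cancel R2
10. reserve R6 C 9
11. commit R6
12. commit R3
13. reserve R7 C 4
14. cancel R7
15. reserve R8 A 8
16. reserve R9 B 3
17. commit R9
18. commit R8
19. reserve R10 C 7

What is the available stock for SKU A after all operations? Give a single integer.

Step 1: reserve R1 C 9 -> on_hand[A=58 B=36 C=47] avail[A=58 B=36 C=38] open={R1}
Step 2: reserve R2 C 1 -> on_hand[A=58 B=36 C=47] avail[A=58 B=36 C=37] open={R1,R2}
Step 3: reserve R3 B 4 -> on_hand[A=58 B=36 C=47] avail[A=58 B=32 C=37] open={R1,R2,R3}
Step 4: reserve R4 B 4 -> on_hand[A=58 B=36 C=47] avail[A=58 B=28 C=37] open={R1,R2,R3,R4}
Step 5: reserve R5 A 8 -> on_hand[A=58 B=36 C=47] avail[A=50 B=28 C=37] open={R1,R2,R3,R4,R5}
Step 6: commit R1 -> on_hand[A=58 B=36 C=38] avail[A=50 B=28 C=37] open={R2,R3,R4,R5}
Step 7: cancel R4 -> on_hand[A=58 B=36 C=38] avail[A=50 B=32 C=37] open={R2,R3,R5}
Step 8: cancel R5 -> on_hand[A=58 B=36 C=38] avail[A=58 B=32 C=37] open={R2,R3}
Step 9: cancel R2 -> on_hand[A=58 B=36 C=38] avail[A=58 B=32 C=38] open={R3}
Step 10: reserve R6 C 9 -> on_hand[A=58 B=36 C=38] avail[A=58 B=32 C=29] open={R3,R6}
Step 11: commit R6 -> on_hand[A=58 B=36 C=29] avail[A=58 B=32 C=29] open={R3}
Step 12: commit R3 -> on_hand[A=58 B=32 C=29] avail[A=58 B=32 C=29] open={}
Step 13: reserve R7 C 4 -> on_hand[A=58 B=32 C=29] avail[A=58 B=32 C=25] open={R7}
Step 14: cancel R7 -> on_hand[A=58 B=32 C=29] avail[A=58 B=32 C=29] open={}
Step 15: reserve R8 A 8 -> on_hand[A=58 B=32 C=29] avail[A=50 B=32 C=29] open={R8}
Step 16: reserve R9 B 3 -> on_hand[A=58 B=32 C=29] avail[A=50 B=29 C=29] open={R8,R9}
Step 17: commit R9 -> on_hand[A=58 B=29 C=29] avail[A=50 B=29 C=29] open={R8}
Step 18: commit R8 -> on_hand[A=50 B=29 C=29] avail[A=50 B=29 C=29] open={}
Step 19: reserve R10 C 7 -> on_hand[A=50 B=29 C=29] avail[A=50 B=29 C=22] open={R10}
Final available[A] = 50

Answer: 50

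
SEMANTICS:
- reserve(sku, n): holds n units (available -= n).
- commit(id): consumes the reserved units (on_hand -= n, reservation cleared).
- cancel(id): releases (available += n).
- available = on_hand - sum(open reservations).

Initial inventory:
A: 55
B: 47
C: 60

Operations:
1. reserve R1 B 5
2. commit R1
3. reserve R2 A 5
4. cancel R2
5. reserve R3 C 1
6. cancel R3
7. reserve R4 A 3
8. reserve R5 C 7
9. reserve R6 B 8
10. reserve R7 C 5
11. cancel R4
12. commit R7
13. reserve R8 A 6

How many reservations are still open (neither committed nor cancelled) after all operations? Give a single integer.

Answer: 3

Derivation:
Step 1: reserve R1 B 5 -> on_hand[A=55 B=47 C=60] avail[A=55 B=42 C=60] open={R1}
Step 2: commit R1 -> on_hand[A=55 B=42 C=60] avail[A=55 B=42 C=60] open={}
Step 3: reserve R2 A 5 -> on_hand[A=55 B=42 C=60] avail[A=50 B=42 C=60] open={R2}
Step 4: cancel R2 -> on_hand[A=55 B=42 C=60] avail[A=55 B=42 C=60] open={}
Step 5: reserve R3 C 1 -> on_hand[A=55 B=42 C=60] avail[A=55 B=42 C=59] open={R3}
Step 6: cancel R3 -> on_hand[A=55 B=42 C=60] avail[A=55 B=42 C=60] open={}
Step 7: reserve R4 A 3 -> on_hand[A=55 B=42 C=60] avail[A=52 B=42 C=60] open={R4}
Step 8: reserve R5 C 7 -> on_hand[A=55 B=42 C=60] avail[A=52 B=42 C=53] open={R4,R5}
Step 9: reserve R6 B 8 -> on_hand[A=55 B=42 C=60] avail[A=52 B=34 C=53] open={R4,R5,R6}
Step 10: reserve R7 C 5 -> on_hand[A=55 B=42 C=60] avail[A=52 B=34 C=48] open={R4,R5,R6,R7}
Step 11: cancel R4 -> on_hand[A=55 B=42 C=60] avail[A=55 B=34 C=48] open={R5,R6,R7}
Step 12: commit R7 -> on_hand[A=55 B=42 C=55] avail[A=55 B=34 C=48] open={R5,R6}
Step 13: reserve R8 A 6 -> on_hand[A=55 B=42 C=55] avail[A=49 B=34 C=48] open={R5,R6,R8}
Open reservations: ['R5', 'R6', 'R8'] -> 3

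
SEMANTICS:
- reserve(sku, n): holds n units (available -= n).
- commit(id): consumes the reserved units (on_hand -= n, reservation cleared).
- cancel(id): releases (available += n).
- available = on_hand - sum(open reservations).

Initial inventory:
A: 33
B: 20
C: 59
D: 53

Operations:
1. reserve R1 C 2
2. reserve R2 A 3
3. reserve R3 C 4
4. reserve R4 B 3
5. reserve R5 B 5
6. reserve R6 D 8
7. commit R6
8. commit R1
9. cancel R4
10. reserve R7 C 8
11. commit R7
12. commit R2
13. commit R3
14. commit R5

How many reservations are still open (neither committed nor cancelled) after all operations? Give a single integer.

Answer: 0

Derivation:
Step 1: reserve R1 C 2 -> on_hand[A=33 B=20 C=59 D=53] avail[A=33 B=20 C=57 D=53] open={R1}
Step 2: reserve R2 A 3 -> on_hand[A=33 B=20 C=59 D=53] avail[A=30 B=20 C=57 D=53] open={R1,R2}
Step 3: reserve R3 C 4 -> on_hand[A=33 B=20 C=59 D=53] avail[A=30 B=20 C=53 D=53] open={R1,R2,R3}
Step 4: reserve R4 B 3 -> on_hand[A=33 B=20 C=59 D=53] avail[A=30 B=17 C=53 D=53] open={R1,R2,R3,R4}
Step 5: reserve R5 B 5 -> on_hand[A=33 B=20 C=59 D=53] avail[A=30 B=12 C=53 D=53] open={R1,R2,R3,R4,R5}
Step 6: reserve R6 D 8 -> on_hand[A=33 B=20 C=59 D=53] avail[A=30 B=12 C=53 D=45] open={R1,R2,R3,R4,R5,R6}
Step 7: commit R6 -> on_hand[A=33 B=20 C=59 D=45] avail[A=30 B=12 C=53 D=45] open={R1,R2,R3,R4,R5}
Step 8: commit R1 -> on_hand[A=33 B=20 C=57 D=45] avail[A=30 B=12 C=53 D=45] open={R2,R3,R4,R5}
Step 9: cancel R4 -> on_hand[A=33 B=20 C=57 D=45] avail[A=30 B=15 C=53 D=45] open={R2,R3,R5}
Step 10: reserve R7 C 8 -> on_hand[A=33 B=20 C=57 D=45] avail[A=30 B=15 C=45 D=45] open={R2,R3,R5,R7}
Step 11: commit R7 -> on_hand[A=33 B=20 C=49 D=45] avail[A=30 B=15 C=45 D=45] open={R2,R3,R5}
Step 12: commit R2 -> on_hand[A=30 B=20 C=49 D=45] avail[A=30 B=15 C=45 D=45] open={R3,R5}
Step 13: commit R3 -> on_hand[A=30 B=20 C=45 D=45] avail[A=30 B=15 C=45 D=45] open={R5}
Step 14: commit R5 -> on_hand[A=30 B=15 C=45 D=45] avail[A=30 B=15 C=45 D=45] open={}
Open reservations: [] -> 0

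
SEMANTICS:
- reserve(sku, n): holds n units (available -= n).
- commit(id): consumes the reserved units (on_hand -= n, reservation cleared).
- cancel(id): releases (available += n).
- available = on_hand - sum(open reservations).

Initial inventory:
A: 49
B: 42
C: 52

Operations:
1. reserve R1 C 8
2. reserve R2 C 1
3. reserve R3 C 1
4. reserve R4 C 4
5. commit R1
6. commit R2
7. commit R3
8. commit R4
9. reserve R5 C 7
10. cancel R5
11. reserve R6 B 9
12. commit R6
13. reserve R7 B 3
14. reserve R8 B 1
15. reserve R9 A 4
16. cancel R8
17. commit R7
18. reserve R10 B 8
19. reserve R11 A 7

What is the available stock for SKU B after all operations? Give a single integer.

Step 1: reserve R1 C 8 -> on_hand[A=49 B=42 C=52] avail[A=49 B=42 C=44] open={R1}
Step 2: reserve R2 C 1 -> on_hand[A=49 B=42 C=52] avail[A=49 B=42 C=43] open={R1,R2}
Step 3: reserve R3 C 1 -> on_hand[A=49 B=42 C=52] avail[A=49 B=42 C=42] open={R1,R2,R3}
Step 4: reserve R4 C 4 -> on_hand[A=49 B=42 C=52] avail[A=49 B=42 C=38] open={R1,R2,R3,R4}
Step 5: commit R1 -> on_hand[A=49 B=42 C=44] avail[A=49 B=42 C=38] open={R2,R3,R4}
Step 6: commit R2 -> on_hand[A=49 B=42 C=43] avail[A=49 B=42 C=38] open={R3,R4}
Step 7: commit R3 -> on_hand[A=49 B=42 C=42] avail[A=49 B=42 C=38] open={R4}
Step 8: commit R4 -> on_hand[A=49 B=42 C=38] avail[A=49 B=42 C=38] open={}
Step 9: reserve R5 C 7 -> on_hand[A=49 B=42 C=38] avail[A=49 B=42 C=31] open={R5}
Step 10: cancel R5 -> on_hand[A=49 B=42 C=38] avail[A=49 B=42 C=38] open={}
Step 11: reserve R6 B 9 -> on_hand[A=49 B=42 C=38] avail[A=49 B=33 C=38] open={R6}
Step 12: commit R6 -> on_hand[A=49 B=33 C=38] avail[A=49 B=33 C=38] open={}
Step 13: reserve R7 B 3 -> on_hand[A=49 B=33 C=38] avail[A=49 B=30 C=38] open={R7}
Step 14: reserve R8 B 1 -> on_hand[A=49 B=33 C=38] avail[A=49 B=29 C=38] open={R7,R8}
Step 15: reserve R9 A 4 -> on_hand[A=49 B=33 C=38] avail[A=45 B=29 C=38] open={R7,R8,R9}
Step 16: cancel R8 -> on_hand[A=49 B=33 C=38] avail[A=45 B=30 C=38] open={R7,R9}
Step 17: commit R7 -> on_hand[A=49 B=30 C=38] avail[A=45 B=30 C=38] open={R9}
Step 18: reserve R10 B 8 -> on_hand[A=49 B=30 C=38] avail[A=45 B=22 C=38] open={R10,R9}
Step 19: reserve R11 A 7 -> on_hand[A=49 B=30 C=38] avail[A=38 B=22 C=38] open={R10,R11,R9}
Final available[B] = 22

Answer: 22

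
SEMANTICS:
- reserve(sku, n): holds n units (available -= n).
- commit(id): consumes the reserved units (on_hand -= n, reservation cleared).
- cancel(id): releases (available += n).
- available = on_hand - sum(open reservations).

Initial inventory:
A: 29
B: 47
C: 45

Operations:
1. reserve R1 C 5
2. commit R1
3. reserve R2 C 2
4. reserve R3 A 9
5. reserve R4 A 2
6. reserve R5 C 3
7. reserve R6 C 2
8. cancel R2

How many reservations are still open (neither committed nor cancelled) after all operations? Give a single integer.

Step 1: reserve R1 C 5 -> on_hand[A=29 B=47 C=45] avail[A=29 B=47 C=40] open={R1}
Step 2: commit R1 -> on_hand[A=29 B=47 C=40] avail[A=29 B=47 C=40] open={}
Step 3: reserve R2 C 2 -> on_hand[A=29 B=47 C=40] avail[A=29 B=47 C=38] open={R2}
Step 4: reserve R3 A 9 -> on_hand[A=29 B=47 C=40] avail[A=20 B=47 C=38] open={R2,R3}
Step 5: reserve R4 A 2 -> on_hand[A=29 B=47 C=40] avail[A=18 B=47 C=38] open={R2,R3,R4}
Step 6: reserve R5 C 3 -> on_hand[A=29 B=47 C=40] avail[A=18 B=47 C=35] open={R2,R3,R4,R5}
Step 7: reserve R6 C 2 -> on_hand[A=29 B=47 C=40] avail[A=18 B=47 C=33] open={R2,R3,R4,R5,R6}
Step 8: cancel R2 -> on_hand[A=29 B=47 C=40] avail[A=18 B=47 C=35] open={R3,R4,R5,R6}
Open reservations: ['R3', 'R4', 'R5', 'R6'] -> 4

Answer: 4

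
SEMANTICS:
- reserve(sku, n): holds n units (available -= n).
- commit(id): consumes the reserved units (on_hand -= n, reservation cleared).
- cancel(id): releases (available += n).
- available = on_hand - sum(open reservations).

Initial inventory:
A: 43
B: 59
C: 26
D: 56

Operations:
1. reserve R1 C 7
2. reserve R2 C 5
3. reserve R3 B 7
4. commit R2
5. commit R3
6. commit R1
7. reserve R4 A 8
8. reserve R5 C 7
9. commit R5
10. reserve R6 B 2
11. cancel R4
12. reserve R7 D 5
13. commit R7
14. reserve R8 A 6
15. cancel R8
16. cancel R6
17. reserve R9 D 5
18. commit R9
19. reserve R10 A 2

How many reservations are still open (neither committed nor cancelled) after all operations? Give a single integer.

Step 1: reserve R1 C 7 -> on_hand[A=43 B=59 C=26 D=56] avail[A=43 B=59 C=19 D=56] open={R1}
Step 2: reserve R2 C 5 -> on_hand[A=43 B=59 C=26 D=56] avail[A=43 B=59 C=14 D=56] open={R1,R2}
Step 3: reserve R3 B 7 -> on_hand[A=43 B=59 C=26 D=56] avail[A=43 B=52 C=14 D=56] open={R1,R2,R3}
Step 4: commit R2 -> on_hand[A=43 B=59 C=21 D=56] avail[A=43 B=52 C=14 D=56] open={R1,R3}
Step 5: commit R3 -> on_hand[A=43 B=52 C=21 D=56] avail[A=43 B=52 C=14 D=56] open={R1}
Step 6: commit R1 -> on_hand[A=43 B=52 C=14 D=56] avail[A=43 B=52 C=14 D=56] open={}
Step 7: reserve R4 A 8 -> on_hand[A=43 B=52 C=14 D=56] avail[A=35 B=52 C=14 D=56] open={R4}
Step 8: reserve R5 C 7 -> on_hand[A=43 B=52 C=14 D=56] avail[A=35 B=52 C=7 D=56] open={R4,R5}
Step 9: commit R5 -> on_hand[A=43 B=52 C=7 D=56] avail[A=35 B=52 C=7 D=56] open={R4}
Step 10: reserve R6 B 2 -> on_hand[A=43 B=52 C=7 D=56] avail[A=35 B=50 C=7 D=56] open={R4,R6}
Step 11: cancel R4 -> on_hand[A=43 B=52 C=7 D=56] avail[A=43 B=50 C=7 D=56] open={R6}
Step 12: reserve R7 D 5 -> on_hand[A=43 B=52 C=7 D=56] avail[A=43 B=50 C=7 D=51] open={R6,R7}
Step 13: commit R7 -> on_hand[A=43 B=52 C=7 D=51] avail[A=43 B=50 C=7 D=51] open={R6}
Step 14: reserve R8 A 6 -> on_hand[A=43 B=52 C=7 D=51] avail[A=37 B=50 C=7 D=51] open={R6,R8}
Step 15: cancel R8 -> on_hand[A=43 B=52 C=7 D=51] avail[A=43 B=50 C=7 D=51] open={R6}
Step 16: cancel R6 -> on_hand[A=43 B=52 C=7 D=51] avail[A=43 B=52 C=7 D=51] open={}
Step 17: reserve R9 D 5 -> on_hand[A=43 B=52 C=7 D=51] avail[A=43 B=52 C=7 D=46] open={R9}
Step 18: commit R9 -> on_hand[A=43 B=52 C=7 D=46] avail[A=43 B=52 C=7 D=46] open={}
Step 19: reserve R10 A 2 -> on_hand[A=43 B=52 C=7 D=46] avail[A=41 B=52 C=7 D=46] open={R10}
Open reservations: ['R10'] -> 1

Answer: 1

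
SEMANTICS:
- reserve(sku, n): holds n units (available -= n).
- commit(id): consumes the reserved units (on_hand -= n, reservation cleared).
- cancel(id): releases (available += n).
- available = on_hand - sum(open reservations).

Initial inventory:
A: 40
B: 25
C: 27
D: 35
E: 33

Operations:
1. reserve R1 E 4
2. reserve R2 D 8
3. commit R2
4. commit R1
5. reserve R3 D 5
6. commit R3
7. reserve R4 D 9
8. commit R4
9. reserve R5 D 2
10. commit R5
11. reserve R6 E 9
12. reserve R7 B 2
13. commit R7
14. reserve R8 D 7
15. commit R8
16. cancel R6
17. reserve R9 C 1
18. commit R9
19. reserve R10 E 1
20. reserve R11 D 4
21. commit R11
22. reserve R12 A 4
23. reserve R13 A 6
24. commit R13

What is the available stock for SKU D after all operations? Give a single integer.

Step 1: reserve R1 E 4 -> on_hand[A=40 B=25 C=27 D=35 E=33] avail[A=40 B=25 C=27 D=35 E=29] open={R1}
Step 2: reserve R2 D 8 -> on_hand[A=40 B=25 C=27 D=35 E=33] avail[A=40 B=25 C=27 D=27 E=29] open={R1,R2}
Step 3: commit R2 -> on_hand[A=40 B=25 C=27 D=27 E=33] avail[A=40 B=25 C=27 D=27 E=29] open={R1}
Step 4: commit R1 -> on_hand[A=40 B=25 C=27 D=27 E=29] avail[A=40 B=25 C=27 D=27 E=29] open={}
Step 5: reserve R3 D 5 -> on_hand[A=40 B=25 C=27 D=27 E=29] avail[A=40 B=25 C=27 D=22 E=29] open={R3}
Step 6: commit R3 -> on_hand[A=40 B=25 C=27 D=22 E=29] avail[A=40 B=25 C=27 D=22 E=29] open={}
Step 7: reserve R4 D 9 -> on_hand[A=40 B=25 C=27 D=22 E=29] avail[A=40 B=25 C=27 D=13 E=29] open={R4}
Step 8: commit R4 -> on_hand[A=40 B=25 C=27 D=13 E=29] avail[A=40 B=25 C=27 D=13 E=29] open={}
Step 9: reserve R5 D 2 -> on_hand[A=40 B=25 C=27 D=13 E=29] avail[A=40 B=25 C=27 D=11 E=29] open={R5}
Step 10: commit R5 -> on_hand[A=40 B=25 C=27 D=11 E=29] avail[A=40 B=25 C=27 D=11 E=29] open={}
Step 11: reserve R6 E 9 -> on_hand[A=40 B=25 C=27 D=11 E=29] avail[A=40 B=25 C=27 D=11 E=20] open={R6}
Step 12: reserve R7 B 2 -> on_hand[A=40 B=25 C=27 D=11 E=29] avail[A=40 B=23 C=27 D=11 E=20] open={R6,R7}
Step 13: commit R7 -> on_hand[A=40 B=23 C=27 D=11 E=29] avail[A=40 B=23 C=27 D=11 E=20] open={R6}
Step 14: reserve R8 D 7 -> on_hand[A=40 B=23 C=27 D=11 E=29] avail[A=40 B=23 C=27 D=4 E=20] open={R6,R8}
Step 15: commit R8 -> on_hand[A=40 B=23 C=27 D=4 E=29] avail[A=40 B=23 C=27 D=4 E=20] open={R6}
Step 16: cancel R6 -> on_hand[A=40 B=23 C=27 D=4 E=29] avail[A=40 B=23 C=27 D=4 E=29] open={}
Step 17: reserve R9 C 1 -> on_hand[A=40 B=23 C=27 D=4 E=29] avail[A=40 B=23 C=26 D=4 E=29] open={R9}
Step 18: commit R9 -> on_hand[A=40 B=23 C=26 D=4 E=29] avail[A=40 B=23 C=26 D=4 E=29] open={}
Step 19: reserve R10 E 1 -> on_hand[A=40 B=23 C=26 D=4 E=29] avail[A=40 B=23 C=26 D=4 E=28] open={R10}
Step 20: reserve R11 D 4 -> on_hand[A=40 B=23 C=26 D=4 E=29] avail[A=40 B=23 C=26 D=0 E=28] open={R10,R11}
Step 21: commit R11 -> on_hand[A=40 B=23 C=26 D=0 E=29] avail[A=40 B=23 C=26 D=0 E=28] open={R10}
Step 22: reserve R12 A 4 -> on_hand[A=40 B=23 C=26 D=0 E=29] avail[A=36 B=23 C=26 D=0 E=28] open={R10,R12}
Step 23: reserve R13 A 6 -> on_hand[A=40 B=23 C=26 D=0 E=29] avail[A=30 B=23 C=26 D=0 E=28] open={R10,R12,R13}
Step 24: commit R13 -> on_hand[A=34 B=23 C=26 D=0 E=29] avail[A=30 B=23 C=26 D=0 E=28] open={R10,R12}
Final available[D] = 0

Answer: 0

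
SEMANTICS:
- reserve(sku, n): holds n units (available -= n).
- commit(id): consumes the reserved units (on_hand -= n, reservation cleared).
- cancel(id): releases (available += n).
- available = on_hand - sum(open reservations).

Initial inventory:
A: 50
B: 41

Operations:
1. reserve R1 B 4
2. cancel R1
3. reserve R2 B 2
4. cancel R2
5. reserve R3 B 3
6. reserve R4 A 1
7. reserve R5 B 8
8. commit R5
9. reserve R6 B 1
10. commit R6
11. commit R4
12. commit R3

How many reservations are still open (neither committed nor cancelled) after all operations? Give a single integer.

Answer: 0

Derivation:
Step 1: reserve R1 B 4 -> on_hand[A=50 B=41] avail[A=50 B=37] open={R1}
Step 2: cancel R1 -> on_hand[A=50 B=41] avail[A=50 B=41] open={}
Step 3: reserve R2 B 2 -> on_hand[A=50 B=41] avail[A=50 B=39] open={R2}
Step 4: cancel R2 -> on_hand[A=50 B=41] avail[A=50 B=41] open={}
Step 5: reserve R3 B 3 -> on_hand[A=50 B=41] avail[A=50 B=38] open={R3}
Step 6: reserve R4 A 1 -> on_hand[A=50 B=41] avail[A=49 B=38] open={R3,R4}
Step 7: reserve R5 B 8 -> on_hand[A=50 B=41] avail[A=49 B=30] open={R3,R4,R5}
Step 8: commit R5 -> on_hand[A=50 B=33] avail[A=49 B=30] open={R3,R4}
Step 9: reserve R6 B 1 -> on_hand[A=50 B=33] avail[A=49 B=29] open={R3,R4,R6}
Step 10: commit R6 -> on_hand[A=50 B=32] avail[A=49 B=29] open={R3,R4}
Step 11: commit R4 -> on_hand[A=49 B=32] avail[A=49 B=29] open={R3}
Step 12: commit R3 -> on_hand[A=49 B=29] avail[A=49 B=29] open={}
Open reservations: [] -> 0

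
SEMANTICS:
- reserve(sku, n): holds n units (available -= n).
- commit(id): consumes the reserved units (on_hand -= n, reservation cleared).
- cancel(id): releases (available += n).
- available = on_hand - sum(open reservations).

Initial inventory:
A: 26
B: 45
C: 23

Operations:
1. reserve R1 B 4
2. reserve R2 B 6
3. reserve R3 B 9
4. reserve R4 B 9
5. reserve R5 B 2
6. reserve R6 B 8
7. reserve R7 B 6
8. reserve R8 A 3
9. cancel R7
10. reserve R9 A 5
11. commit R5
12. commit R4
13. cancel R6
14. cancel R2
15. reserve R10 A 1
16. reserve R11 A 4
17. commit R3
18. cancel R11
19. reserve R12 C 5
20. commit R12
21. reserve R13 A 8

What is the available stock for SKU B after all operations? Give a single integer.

Answer: 21

Derivation:
Step 1: reserve R1 B 4 -> on_hand[A=26 B=45 C=23] avail[A=26 B=41 C=23] open={R1}
Step 2: reserve R2 B 6 -> on_hand[A=26 B=45 C=23] avail[A=26 B=35 C=23] open={R1,R2}
Step 3: reserve R3 B 9 -> on_hand[A=26 B=45 C=23] avail[A=26 B=26 C=23] open={R1,R2,R3}
Step 4: reserve R4 B 9 -> on_hand[A=26 B=45 C=23] avail[A=26 B=17 C=23] open={R1,R2,R3,R4}
Step 5: reserve R5 B 2 -> on_hand[A=26 B=45 C=23] avail[A=26 B=15 C=23] open={R1,R2,R3,R4,R5}
Step 6: reserve R6 B 8 -> on_hand[A=26 B=45 C=23] avail[A=26 B=7 C=23] open={R1,R2,R3,R4,R5,R6}
Step 7: reserve R7 B 6 -> on_hand[A=26 B=45 C=23] avail[A=26 B=1 C=23] open={R1,R2,R3,R4,R5,R6,R7}
Step 8: reserve R8 A 3 -> on_hand[A=26 B=45 C=23] avail[A=23 B=1 C=23] open={R1,R2,R3,R4,R5,R6,R7,R8}
Step 9: cancel R7 -> on_hand[A=26 B=45 C=23] avail[A=23 B=7 C=23] open={R1,R2,R3,R4,R5,R6,R8}
Step 10: reserve R9 A 5 -> on_hand[A=26 B=45 C=23] avail[A=18 B=7 C=23] open={R1,R2,R3,R4,R5,R6,R8,R9}
Step 11: commit R5 -> on_hand[A=26 B=43 C=23] avail[A=18 B=7 C=23] open={R1,R2,R3,R4,R6,R8,R9}
Step 12: commit R4 -> on_hand[A=26 B=34 C=23] avail[A=18 B=7 C=23] open={R1,R2,R3,R6,R8,R9}
Step 13: cancel R6 -> on_hand[A=26 B=34 C=23] avail[A=18 B=15 C=23] open={R1,R2,R3,R8,R9}
Step 14: cancel R2 -> on_hand[A=26 B=34 C=23] avail[A=18 B=21 C=23] open={R1,R3,R8,R9}
Step 15: reserve R10 A 1 -> on_hand[A=26 B=34 C=23] avail[A=17 B=21 C=23] open={R1,R10,R3,R8,R9}
Step 16: reserve R11 A 4 -> on_hand[A=26 B=34 C=23] avail[A=13 B=21 C=23] open={R1,R10,R11,R3,R8,R9}
Step 17: commit R3 -> on_hand[A=26 B=25 C=23] avail[A=13 B=21 C=23] open={R1,R10,R11,R8,R9}
Step 18: cancel R11 -> on_hand[A=26 B=25 C=23] avail[A=17 B=21 C=23] open={R1,R10,R8,R9}
Step 19: reserve R12 C 5 -> on_hand[A=26 B=25 C=23] avail[A=17 B=21 C=18] open={R1,R10,R12,R8,R9}
Step 20: commit R12 -> on_hand[A=26 B=25 C=18] avail[A=17 B=21 C=18] open={R1,R10,R8,R9}
Step 21: reserve R13 A 8 -> on_hand[A=26 B=25 C=18] avail[A=9 B=21 C=18] open={R1,R10,R13,R8,R9}
Final available[B] = 21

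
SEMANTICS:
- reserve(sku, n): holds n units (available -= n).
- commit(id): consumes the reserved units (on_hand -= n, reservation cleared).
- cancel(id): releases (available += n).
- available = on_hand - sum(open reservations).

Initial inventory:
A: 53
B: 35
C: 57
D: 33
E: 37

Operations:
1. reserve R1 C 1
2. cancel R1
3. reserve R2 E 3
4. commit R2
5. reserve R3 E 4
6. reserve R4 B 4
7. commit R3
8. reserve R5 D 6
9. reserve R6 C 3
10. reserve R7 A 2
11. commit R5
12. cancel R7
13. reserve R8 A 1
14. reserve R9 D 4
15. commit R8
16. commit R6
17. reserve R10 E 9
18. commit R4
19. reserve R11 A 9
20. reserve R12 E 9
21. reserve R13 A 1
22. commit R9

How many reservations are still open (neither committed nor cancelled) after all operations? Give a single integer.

Answer: 4

Derivation:
Step 1: reserve R1 C 1 -> on_hand[A=53 B=35 C=57 D=33 E=37] avail[A=53 B=35 C=56 D=33 E=37] open={R1}
Step 2: cancel R1 -> on_hand[A=53 B=35 C=57 D=33 E=37] avail[A=53 B=35 C=57 D=33 E=37] open={}
Step 3: reserve R2 E 3 -> on_hand[A=53 B=35 C=57 D=33 E=37] avail[A=53 B=35 C=57 D=33 E=34] open={R2}
Step 4: commit R2 -> on_hand[A=53 B=35 C=57 D=33 E=34] avail[A=53 B=35 C=57 D=33 E=34] open={}
Step 5: reserve R3 E 4 -> on_hand[A=53 B=35 C=57 D=33 E=34] avail[A=53 B=35 C=57 D=33 E=30] open={R3}
Step 6: reserve R4 B 4 -> on_hand[A=53 B=35 C=57 D=33 E=34] avail[A=53 B=31 C=57 D=33 E=30] open={R3,R4}
Step 7: commit R3 -> on_hand[A=53 B=35 C=57 D=33 E=30] avail[A=53 B=31 C=57 D=33 E=30] open={R4}
Step 8: reserve R5 D 6 -> on_hand[A=53 B=35 C=57 D=33 E=30] avail[A=53 B=31 C=57 D=27 E=30] open={R4,R5}
Step 9: reserve R6 C 3 -> on_hand[A=53 B=35 C=57 D=33 E=30] avail[A=53 B=31 C=54 D=27 E=30] open={R4,R5,R6}
Step 10: reserve R7 A 2 -> on_hand[A=53 B=35 C=57 D=33 E=30] avail[A=51 B=31 C=54 D=27 E=30] open={R4,R5,R6,R7}
Step 11: commit R5 -> on_hand[A=53 B=35 C=57 D=27 E=30] avail[A=51 B=31 C=54 D=27 E=30] open={R4,R6,R7}
Step 12: cancel R7 -> on_hand[A=53 B=35 C=57 D=27 E=30] avail[A=53 B=31 C=54 D=27 E=30] open={R4,R6}
Step 13: reserve R8 A 1 -> on_hand[A=53 B=35 C=57 D=27 E=30] avail[A=52 B=31 C=54 D=27 E=30] open={R4,R6,R8}
Step 14: reserve R9 D 4 -> on_hand[A=53 B=35 C=57 D=27 E=30] avail[A=52 B=31 C=54 D=23 E=30] open={R4,R6,R8,R9}
Step 15: commit R8 -> on_hand[A=52 B=35 C=57 D=27 E=30] avail[A=52 B=31 C=54 D=23 E=30] open={R4,R6,R9}
Step 16: commit R6 -> on_hand[A=52 B=35 C=54 D=27 E=30] avail[A=52 B=31 C=54 D=23 E=30] open={R4,R9}
Step 17: reserve R10 E 9 -> on_hand[A=52 B=35 C=54 D=27 E=30] avail[A=52 B=31 C=54 D=23 E=21] open={R10,R4,R9}
Step 18: commit R4 -> on_hand[A=52 B=31 C=54 D=27 E=30] avail[A=52 B=31 C=54 D=23 E=21] open={R10,R9}
Step 19: reserve R11 A 9 -> on_hand[A=52 B=31 C=54 D=27 E=30] avail[A=43 B=31 C=54 D=23 E=21] open={R10,R11,R9}
Step 20: reserve R12 E 9 -> on_hand[A=52 B=31 C=54 D=27 E=30] avail[A=43 B=31 C=54 D=23 E=12] open={R10,R11,R12,R9}
Step 21: reserve R13 A 1 -> on_hand[A=52 B=31 C=54 D=27 E=30] avail[A=42 B=31 C=54 D=23 E=12] open={R10,R11,R12,R13,R9}
Step 22: commit R9 -> on_hand[A=52 B=31 C=54 D=23 E=30] avail[A=42 B=31 C=54 D=23 E=12] open={R10,R11,R12,R13}
Open reservations: ['R10', 'R11', 'R12', 'R13'] -> 4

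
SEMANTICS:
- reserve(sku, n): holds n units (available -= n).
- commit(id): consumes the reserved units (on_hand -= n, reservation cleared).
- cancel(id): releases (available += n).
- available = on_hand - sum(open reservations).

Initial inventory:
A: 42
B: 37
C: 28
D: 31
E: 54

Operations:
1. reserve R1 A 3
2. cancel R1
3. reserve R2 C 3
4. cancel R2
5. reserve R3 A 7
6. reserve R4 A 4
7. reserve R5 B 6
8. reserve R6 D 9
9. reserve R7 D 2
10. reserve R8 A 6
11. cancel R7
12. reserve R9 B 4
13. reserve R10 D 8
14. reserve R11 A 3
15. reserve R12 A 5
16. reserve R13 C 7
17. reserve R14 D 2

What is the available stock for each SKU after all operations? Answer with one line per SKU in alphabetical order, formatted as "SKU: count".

Step 1: reserve R1 A 3 -> on_hand[A=42 B=37 C=28 D=31 E=54] avail[A=39 B=37 C=28 D=31 E=54] open={R1}
Step 2: cancel R1 -> on_hand[A=42 B=37 C=28 D=31 E=54] avail[A=42 B=37 C=28 D=31 E=54] open={}
Step 3: reserve R2 C 3 -> on_hand[A=42 B=37 C=28 D=31 E=54] avail[A=42 B=37 C=25 D=31 E=54] open={R2}
Step 4: cancel R2 -> on_hand[A=42 B=37 C=28 D=31 E=54] avail[A=42 B=37 C=28 D=31 E=54] open={}
Step 5: reserve R3 A 7 -> on_hand[A=42 B=37 C=28 D=31 E=54] avail[A=35 B=37 C=28 D=31 E=54] open={R3}
Step 6: reserve R4 A 4 -> on_hand[A=42 B=37 C=28 D=31 E=54] avail[A=31 B=37 C=28 D=31 E=54] open={R3,R4}
Step 7: reserve R5 B 6 -> on_hand[A=42 B=37 C=28 D=31 E=54] avail[A=31 B=31 C=28 D=31 E=54] open={R3,R4,R5}
Step 8: reserve R6 D 9 -> on_hand[A=42 B=37 C=28 D=31 E=54] avail[A=31 B=31 C=28 D=22 E=54] open={R3,R4,R5,R6}
Step 9: reserve R7 D 2 -> on_hand[A=42 B=37 C=28 D=31 E=54] avail[A=31 B=31 C=28 D=20 E=54] open={R3,R4,R5,R6,R7}
Step 10: reserve R8 A 6 -> on_hand[A=42 B=37 C=28 D=31 E=54] avail[A=25 B=31 C=28 D=20 E=54] open={R3,R4,R5,R6,R7,R8}
Step 11: cancel R7 -> on_hand[A=42 B=37 C=28 D=31 E=54] avail[A=25 B=31 C=28 D=22 E=54] open={R3,R4,R5,R6,R8}
Step 12: reserve R9 B 4 -> on_hand[A=42 B=37 C=28 D=31 E=54] avail[A=25 B=27 C=28 D=22 E=54] open={R3,R4,R5,R6,R8,R9}
Step 13: reserve R10 D 8 -> on_hand[A=42 B=37 C=28 D=31 E=54] avail[A=25 B=27 C=28 D=14 E=54] open={R10,R3,R4,R5,R6,R8,R9}
Step 14: reserve R11 A 3 -> on_hand[A=42 B=37 C=28 D=31 E=54] avail[A=22 B=27 C=28 D=14 E=54] open={R10,R11,R3,R4,R5,R6,R8,R9}
Step 15: reserve R12 A 5 -> on_hand[A=42 B=37 C=28 D=31 E=54] avail[A=17 B=27 C=28 D=14 E=54] open={R10,R11,R12,R3,R4,R5,R6,R8,R9}
Step 16: reserve R13 C 7 -> on_hand[A=42 B=37 C=28 D=31 E=54] avail[A=17 B=27 C=21 D=14 E=54] open={R10,R11,R12,R13,R3,R4,R5,R6,R8,R9}
Step 17: reserve R14 D 2 -> on_hand[A=42 B=37 C=28 D=31 E=54] avail[A=17 B=27 C=21 D=12 E=54] open={R10,R11,R12,R13,R14,R3,R4,R5,R6,R8,R9}

Answer: A: 17
B: 27
C: 21
D: 12
E: 54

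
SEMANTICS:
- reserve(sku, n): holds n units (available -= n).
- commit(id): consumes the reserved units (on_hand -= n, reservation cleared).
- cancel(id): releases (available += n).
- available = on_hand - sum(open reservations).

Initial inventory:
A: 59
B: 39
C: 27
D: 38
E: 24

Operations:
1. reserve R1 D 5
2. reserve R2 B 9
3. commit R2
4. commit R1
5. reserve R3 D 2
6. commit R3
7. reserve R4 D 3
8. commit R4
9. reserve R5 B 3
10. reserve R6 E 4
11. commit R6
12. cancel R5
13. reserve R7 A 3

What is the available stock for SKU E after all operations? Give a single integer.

Step 1: reserve R1 D 5 -> on_hand[A=59 B=39 C=27 D=38 E=24] avail[A=59 B=39 C=27 D=33 E=24] open={R1}
Step 2: reserve R2 B 9 -> on_hand[A=59 B=39 C=27 D=38 E=24] avail[A=59 B=30 C=27 D=33 E=24] open={R1,R2}
Step 3: commit R2 -> on_hand[A=59 B=30 C=27 D=38 E=24] avail[A=59 B=30 C=27 D=33 E=24] open={R1}
Step 4: commit R1 -> on_hand[A=59 B=30 C=27 D=33 E=24] avail[A=59 B=30 C=27 D=33 E=24] open={}
Step 5: reserve R3 D 2 -> on_hand[A=59 B=30 C=27 D=33 E=24] avail[A=59 B=30 C=27 D=31 E=24] open={R3}
Step 6: commit R3 -> on_hand[A=59 B=30 C=27 D=31 E=24] avail[A=59 B=30 C=27 D=31 E=24] open={}
Step 7: reserve R4 D 3 -> on_hand[A=59 B=30 C=27 D=31 E=24] avail[A=59 B=30 C=27 D=28 E=24] open={R4}
Step 8: commit R4 -> on_hand[A=59 B=30 C=27 D=28 E=24] avail[A=59 B=30 C=27 D=28 E=24] open={}
Step 9: reserve R5 B 3 -> on_hand[A=59 B=30 C=27 D=28 E=24] avail[A=59 B=27 C=27 D=28 E=24] open={R5}
Step 10: reserve R6 E 4 -> on_hand[A=59 B=30 C=27 D=28 E=24] avail[A=59 B=27 C=27 D=28 E=20] open={R5,R6}
Step 11: commit R6 -> on_hand[A=59 B=30 C=27 D=28 E=20] avail[A=59 B=27 C=27 D=28 E=20] open={R5}
Step 12: cancel R5 -> on_hand[A=59 B=30 C=27 D=28 E=20] avail[A=59 B=30 C=27 D=28 E=20] open={}
Step 13: reserve R7 A 3 -> on_hand[A=59 B=30 C=27 D=28 E=20] avail[A=56 B=30 C=27 D=28 E=20] open={R7}
Final available[E] = 20

Answer: 20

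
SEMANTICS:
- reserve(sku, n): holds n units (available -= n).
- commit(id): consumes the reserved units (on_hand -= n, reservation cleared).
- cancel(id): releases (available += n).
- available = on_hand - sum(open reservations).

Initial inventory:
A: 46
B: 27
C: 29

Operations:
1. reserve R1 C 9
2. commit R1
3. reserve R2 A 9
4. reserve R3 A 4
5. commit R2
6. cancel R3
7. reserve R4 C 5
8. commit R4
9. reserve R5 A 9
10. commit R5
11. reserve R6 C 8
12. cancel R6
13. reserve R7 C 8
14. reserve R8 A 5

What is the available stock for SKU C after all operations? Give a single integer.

Step 1: reserve R1 C 9 -> on_hand[A=46 B=27 C=29] avail[A=46 B=27 C=20] open={R1}
Step 2: commit R1 -> on_hand[A=46 B=27 C=20] avail[A=46 B=27 C=20] open={}
Step 3: reserve R2 A 9 -> on_hand[A=46 B=27 C=20] avail[A=37 B=27 C=20] open={R2}
Step 4: reserve R3 A 4 -> on_hand[A=46 B=27 C=20] avail[A=33 B=27 C=20] open={R2,R3}
Step 5: commit R2 -> on_hand[A=37 B=27 C=20] avail[A=33 B=27 C=20] open={R3}
Step 6: cancel R3 -> on_hand[A=37 B=27 C=20] avail[A=37 B=27 C=20] open={}
Step 7: reserve R4 C 5 -> on_hand[A=37 B=27 C=20] avail[A=37 B=27 C=15] open={R4}
Step 8: commit R4 -> on_hand[A=37 B=27 C=15] avail[A=37 B=27 C=15] open={}
Step 9: reserve R5 A 9 -> on_hand[A=37 B=27 C=15] avail[A=28 B=27 C=15] open={R5}
Step 10: commit R5 -> on_hand[A=28 B=27 C=15] avail[A=28 B=27 C=15] open={}
Step 11: reserve R6 C 8 -> on_hand[A=28 B=27 C=15] avail[A=28 B=27 C=7] open={R6}
Step 12: cancel R6 -> on_hand[A=28 B=27 C=15] avail[A=28 B=27 C=15] open={}
Step 13: reserve R7 C 8 -> on_hand[A=28 B=27 C=15] avail[A=28 B=27 C=7] open={R7}
Step 14: reserve R8 A 5 -> on_hand[A=28 B=27 C=15] avail[A=23 B=27 C=7] open={R7,R8}
Final available[C] = 7

Answer: 7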